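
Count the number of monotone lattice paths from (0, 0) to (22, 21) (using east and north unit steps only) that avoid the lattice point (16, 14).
Number of paths = 802504171560

Total paths from (0, 0) to (22, 21): C(43, 22) = 1052049481860. Paths through (16, 14): (paths (0, 0) → (16, 14)) × (paths (16, 14) → (22, 21)) = C(30, 16) · C(13, 6) = 145422675 · 1716 = 249545310300. Avoidance count = 1052049481860 − 249545310300 = 802504171560.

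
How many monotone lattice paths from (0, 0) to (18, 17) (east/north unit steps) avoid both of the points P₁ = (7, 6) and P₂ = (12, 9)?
Number of paths = 2732950836

Inclusion–exclusion. Total paths: C(35, 18) = 4537567650. Through P₁: C(13, 7)·C(22, 11) = 1210521312. Through P₂: C(21, 12)·C(14, 6) = 882671790. Since P₁ is strictly southwest of P₂, a monotone path through both must visit P₁ then P₂; paths through both = C(13, 7)·C(8, 5)·C(14, 6) = 288576288. Avoid both = 4537567650 − 1210521312 − 882671790 + 288576288 = 2732950836.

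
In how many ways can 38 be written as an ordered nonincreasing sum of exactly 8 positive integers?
p(38, 8 parts) = 2462

Partitions of n into exactly k parts are in bijection with partitions of n − k into at most k parts (subtract 1 from each part). So p(38, exactly 8) = p(30, parts ≤ 8). Computing via the recurrence p(m, j) = p(m, j−1) + p(m−j, j) gives 2462.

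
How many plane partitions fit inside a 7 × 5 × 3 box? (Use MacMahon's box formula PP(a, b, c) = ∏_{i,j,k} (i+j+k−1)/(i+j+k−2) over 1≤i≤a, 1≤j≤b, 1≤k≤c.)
PP(7, 5, 3) = 16195608

Evaluate the triple product over i = 1..7, j = 1..5, k = 1..3. The factors are (2/1) · (3/2) · (4/3) · (3/2) · (4/3) · (5/4) · (4/3) · (5/4) · … (105 factors total). The numerators and denominators telescope so the product is an integer; carrying out the multiplication exactly gives PP(7, 5, 3) = 16195608.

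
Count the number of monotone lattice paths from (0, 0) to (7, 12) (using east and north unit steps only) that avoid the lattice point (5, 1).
Number of paths = 49920

Total paths from (0, 0) to (7, 12): C(19, 7) = 50388. Paths through (5, 1): (paths (0, 0) → (5, 1)) × (paths (5, 1) → (7, 12)) = C(6, 5) · C(13, 2) = 6 · 78 = 468. Avoidance count = 50388 − 468 = 49920.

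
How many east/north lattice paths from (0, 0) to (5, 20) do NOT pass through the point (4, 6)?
Number of paths = 49980

Total paths from (0, 0) to (5, 20): C(25, 5) = 53130. Paths through (4, 6): (paths (0, 0) → (4, 6)) × (paths (4, 6) → (5, 20)) = C(10, 4) · C(15, 1) = 210 · 15 = 3150. Avoidance count = 53130 − 3150 = 49980.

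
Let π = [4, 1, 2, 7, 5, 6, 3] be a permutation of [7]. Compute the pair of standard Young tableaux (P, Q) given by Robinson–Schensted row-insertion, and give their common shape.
P = [1, 2, 3, 6] / [4, 5] / [7];  Q = [1, 3, 4, 6] / [2, 5] / [7];  common shape = (4, 2, 1)

Row-insert the values π_1, π_2, … into P one at a time, bumping the leftmost entry strictly greater than the inserted value down to the next row. The recording tableau Q records, in position (i, j), the step at which that cell was added to P.
  Insert 4 (step 1): P = [4];  Q = [1]
  Insert 1 (step 2): P = [1] / [4];  Q = [1] / [2]
  Insert 2 (step 3): P = [1, 2] / [4];  Q = [1, 3] / [2]
  Insert 7 (step 4): P = [1, 2, 7] / [4];  Q = [1, 3, 4] / [2]
  Insert 5 (step 5): P = [1, 2, 5] / [4, 7];  Q = [1, 3, 4] / [2, 5]
  Insert 6 (step 6): P = [1, 2, 5, 6] / [4, 7];  Q = [1, 3, 4, 6] / [2, 5]
  Insert 3 (step 7): P = [1, 2, 3, 6] / [4, 5] / [7];  Q = [1, 3, 4, 6] / [2, 5] / [7]
Final shape: (4, 2, 1).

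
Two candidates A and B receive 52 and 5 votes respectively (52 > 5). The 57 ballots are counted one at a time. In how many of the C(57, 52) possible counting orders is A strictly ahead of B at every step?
Strict-lead orderings = 3452526

Total orderings of the 57 votes with 52 for A: C(57, 52) = 4187106. By the Bertrand ballot formula (Cycle Lemma / reflection principle), the number of orderings in which A is strictly ahead of B throughout is (p − q)/(p + q) · C(p + q, p) = (52 − 5)/(52 + 5) · 4187106 = 3452526.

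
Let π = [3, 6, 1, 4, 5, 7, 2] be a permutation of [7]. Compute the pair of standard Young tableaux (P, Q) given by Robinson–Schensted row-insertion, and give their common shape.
P = [1, 2, 5, 7] / [3, 4] / [6];  Q = [1, 2, 5, 6] / [3, 4] / [7];  common shape = (4, 2, 1)

Row-insert the values π_1, π_2, … into P one at a time, bumping the leftmost entry strictly greater than the inserted value down to the next row. The recording tableau Q records, in position (i, j), the step at which that cell was added to P.
  Insert 3 (step 1): P = [3];  Q = [1]
  Insert 6 (step 2): P = [3, 6];  Q = [1, 2]
  Insert 1 (step 3): P = [1, 6] / [3];  Q = [1, 2] / [3]
  Insert 4 (step 4): P = [1, 4] / [3, 6];  Q = [1, 2] / [3, 4]
  Insert 5 (step 5): P = [1, 4, 5] / [3, 6];  Q = [1, 2, 5] / [3, 4]
  Insert 7 (step 6): P = [1, 4, 5, 7] / [3, 6];  Q = [1, 2, 5, 6] / [3, 4]
  Insert 2 (step 7): P = [1, 2, 5, 7] / [3, 4] / [6];  Q = [1, 2, 5, 6] / [3, 4] / [7]
Final shape: (4, 2, 1).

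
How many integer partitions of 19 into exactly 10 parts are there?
p(19, 10 parts) = 30

Partitions of n into exactly k parts are in bijection with partitions of n − k into at most k parts (subtract 1 from each part). So p(19, exactly 10) = p(9, parts ≤ 10). Computing via the recurrence p(m, j) = p(m, j−1) + p(m−j, j) gives 30.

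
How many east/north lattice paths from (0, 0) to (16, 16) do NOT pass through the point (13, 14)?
Number of paths = 400497390

Total paths from (0, 0) to (16, 16): C(32, 16) = 601080390. Paths through (13, 14): (paths (0, 0) → (13, 14)) × (paths (13, 14) → (16, 16)) = C(27, 13) · C(5, 3) = 20058300 · 10 = 200583000. Avoidance count = 601080390 − 200583000 = 400497390.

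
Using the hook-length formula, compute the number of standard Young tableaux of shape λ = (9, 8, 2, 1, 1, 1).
# SYT of shape (9, 8, 2, 1, 1, 1) = 192053862

Hook-length formula: f^λ = n! / Π hook(c), product over all cells c of the Young diagram. For λ = (9, 8, 2, 1, 1, 1), n = 22 boxes. Hook lengths by row (left-to-right, top-to-bottom): [14, 10, 8, 7, 6, 5, 4, 3, 1]; [12, 8, 6, 5, 4, 3, 2, 1]; [5, 1]; [3]; [2]; [1]. Product of hooks = 5852528640000. So f^λ = 22! / 5852528640000 = 1124000727777607680000 / 5852528640000 = 192053862.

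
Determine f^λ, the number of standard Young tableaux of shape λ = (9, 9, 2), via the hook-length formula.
# SYT of shape (9, 9, 2) = 604656

Hook-length formula: f^λ = n! / Π hook(c), product over all cells c of the Young diagram. For λ = (9, 9, 2), n = 20 boxes. Hook lengths by row (left-to-right, top-to-bottom): [11, 10, 8, 7, 6, 5, 4, 3, 2]; [10, 9, 7, 6, 5, 4, 3, 2, 1]; [2, 1]. Product of hooks = 4023613440000. So f^λ = 20! / 4023613440000 = 2432902008176640000 / 4023613440000 = 604656.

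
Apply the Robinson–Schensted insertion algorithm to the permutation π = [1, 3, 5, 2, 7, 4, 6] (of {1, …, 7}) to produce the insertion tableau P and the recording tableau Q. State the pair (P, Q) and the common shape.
P = [1, 2, 4, 6] / [3, 5, 7];  Q = [1, 2, 3, 5] / [4, 6, 7];  common shape = (4, 3)

Row-insert the values π_1, π_2, … into P one at a time, bumping the leftmost entry strictly greater than the inserted value down to the next row. The recording tableau Q records, in position (i, j), the step at which that cell was added to P.
  Insert 1 (step 1): P = [1];  Q = [1]
  Insert 3 (step 2): P = [1, 3];  Q = [1, 2]
  Insert 5 (step 3): P = [1, 3, 5];  Q = [1, 2, 3]
  Insert 2 (step 4): P = [1, 2, 5] / [3];  Q = [1, 2, 3] / [4]
  Insert 7 (step 5): P = [1, 2, 5, 7] / [3];  Q = [1, 2, 3, 5] / [4]
  Insert 4 (step 6): P = [1, 2, 4, 7] / [3, 5];  Q = [1, 2, 3, 5] / [4, 6]
  Insert 6 (step 7): P = [1, 2, 4, 6] / [3, 5, 7];  Q = [1, 2, 3, 5] / [4, 6, 7]
Final shape: (4, 3).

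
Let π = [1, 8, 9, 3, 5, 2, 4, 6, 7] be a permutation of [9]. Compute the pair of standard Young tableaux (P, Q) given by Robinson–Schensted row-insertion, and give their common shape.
P = [1, 2, 4, 6, 7] / [3, 5] / [8, 9];  Q = [1, 2, 3, 8, 9] / [4, 5] / [6, 7];  common shape = (5, 2, 2)

Row-insert the values π_1, π_2, … into P one at a time, bumping the leftmost entry strictly greater than the inserted value down to the next row. The recording tableau Q records, in position (i, j), the step at which that cell was added to P.
  Insert 1 (step 1): P = [1];  Q = [1]
  Insert 8 (step 2): P = [1, 8];  Q = [1, 2]
  Insert 9 (step 3): P = [1, 8, 9];  Q = [1, 2, 3]
  Insert 3 (step 4): P = [1, 3, 9] / [8];  Q = [1, 2, 3] / [4]
  Insert 5 (step 5): P = [1, 3, 5] / [8, 9];  Q = [1, 2, 3] / [4, 5]
  Insert 2 (step 6): P = [1, 2, 5] / [3, 9] / [8];  Q = [1, 2, 3] / [4, 5] / [6]
  Insert 4 (step 7): P = [1, 2, 4] / [3, 5] / [8, 9];  Q = [1, 2, 3] / [4, 5] / [6, 7]
  Insert 6 (step 8): P = [1, 2, 4, 6] / [3, 5] / [8, 9];  Q = [1, 2, 3, 8] / [4, 5] / [6, 7]
  Insert 7 (step 9): P = [1, 2, 4, 6, 7] / [3, 5] / [8, 9];  Q = [1, 2, 3, 8, 9] / [4, 5] / [6, 7]
Final shape: (5, 2, 2).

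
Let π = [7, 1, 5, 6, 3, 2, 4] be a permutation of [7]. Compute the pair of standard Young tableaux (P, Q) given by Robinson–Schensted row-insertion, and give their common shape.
P = [1, 2, 4] / [3, 6] / [5] / [7];  Q = [1, 3, 4] / [2, 7] / [5] / [6];  common shape = (3, 2, 1, 1)

Row-insert the values π_1, π_2, … into P one at a time, bumping the leftmost entry strictly greater than the inserted value down to the next row. The recording tableau Q records, in position (i, j), the step at which that cell was added to P.
  Insert 7 (step 1): P = [7];  Q = [1]
  Insert 1 (step 2): P = [1] / [7];  Q = [1] / [2]
  Insert 5 (step 3): P = [1, 5] / [7];  Q = [1, 3] / [2]
  Insert 6 (step 4): P = [1, 5, 6] / [7];  Q = [1, 3, 4] / [2]
  Insert 3 (step 5): P = [1, 3, 6] / [5] / [7];  Q = [1, 3, 4] / [2] / [5]
  Insert 2 (step 6): P = [1, 2, 6] / [3] / [5] / [7];  Q = [1, 3, 4] / [2] / [5] / [6]
  Insert 4 (step 7): P = [1, 2, 4] / [3, 6] / [5] / [7];  Q = [1, 3, 4] / [2, 7] / [5] / [6]
Final shape: (3, 2, 1, 1).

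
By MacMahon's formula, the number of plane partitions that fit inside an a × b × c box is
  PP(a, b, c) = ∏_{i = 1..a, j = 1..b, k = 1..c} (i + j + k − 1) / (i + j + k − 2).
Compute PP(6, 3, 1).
PP(6, 3, 1) = 84

Evaluate the triple product over i = 1..6, j = 1..3, k = 1..1. The factors are (2/1) · (3/2) · (4/3) · (3/2) · (4/3) · (5/4) · (4/3) · (5/4) · … (18 factors total). The numerators and denominators telescope so the product is an integer; carrying out the multiplication exactly gives PP(6, 3, 1) = 84.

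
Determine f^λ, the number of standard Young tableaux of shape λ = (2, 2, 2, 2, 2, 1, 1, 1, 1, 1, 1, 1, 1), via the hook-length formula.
# SYT of shape (2, 2, 2, 2, 2, 1, 1, 1, 1, 1, 1, 1, 1) = 5508

Hook-length formula: f^λ = n! / Π hook(c), product over all cells c of the Young diagram. For λ = (2, 2, 2, 2, 2, 1, 1, 1, 1, 1, 1, 1, 1), n = 18 boxes. Hook lengths by row (left-to-right, top-to-bottom): [14, 5]; [13, 4]; [12, 3]; [11, 2]; [10, 1]; [8]; [7]; [6]; [5]; [4]; [3]; [2]; [1]. Product of hooks = 1162377216000. So f^λ = 18! / 1162377216000 = 6402373705728000 / 1162377216000 = 5508.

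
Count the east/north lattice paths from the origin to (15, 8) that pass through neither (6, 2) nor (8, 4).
Number of paths = 242264

Inclusion–exclusion. Total paths: C(23, 15) = 490314. Through P₁: C(8, 6)·C(15, 9) = 140140. Through P₂: C(12, 8)·C(11, 7) = 163350. Since P₁ is strictly southwest of P₂, a monotone path through both must visit P₁ then P₂; paths through both = C(8, 6)·C(4, 2)·C(11, 7) = 55440. Avoid both = 490314 − 140140 − 163350 + 55440 = 242264.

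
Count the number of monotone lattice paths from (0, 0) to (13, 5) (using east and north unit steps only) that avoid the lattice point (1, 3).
Number of paths = 8204

Total paths from (0, 0) to (13, 5): C(18, 13) = 8568. Paths through (1, 3): (paths (0, 0) → (1, 3)) × (paths (1, 3) → (13, 5)) = C(4, 1) · C(14, 12) = 4 · 91 = 364. Avoidance count = 8568 − 364 = 8204.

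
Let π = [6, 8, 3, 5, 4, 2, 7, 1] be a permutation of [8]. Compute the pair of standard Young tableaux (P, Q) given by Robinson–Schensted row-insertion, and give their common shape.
P = [1, 4, 7] / [2, 8] / [3] / [5] / [6];  Q = [1, 2, 7] / [3, 4] / [5] / [6] / [8];  common shape = (3, 2, 1, 1, 1)

Row-insert the values π_1, π_2, … into P one at a time, bumping the leftmost entry strictly greater than the inserted value down to the next row. The recording tableau Q records, in position (i, j), the step at which that cell was added to P.
  Insert 6 (step 1): P = [6];  Q = [1]
  Insert 8 (step 2): P = [6, 8];  Q = [1, 2]
  Insert 3 (step 3): P = [3, 8] / [6];  Q = [1, 2] / [3]
  Insert 5 (step 4): P = [3, 5] / [6, 8];  Q = [1, 2] / [3, 4]
  Insert 4 (step 5): P = [3, 4] / [5, 8] / [6];  Q = [1, 2] / [3, 4] / [5]
  Insert 2 (step 6): P = [2, 4] / [3, 8] / [5] / [6];  Q = [1, 2] / [3, 4] / [5] / [6]
  Insert 7 (step 7): P = [2, 4, 7] / [3, 8] / [5] / [6];  Q = [1, 2, 7] / [3, 4] / [5] / [6]
  Insert 1 (step 8): P = [1, 4, 7] / [2, 8] / [3] / [5] / [6];  Q = [1, 2, 7] / [3, 4] / [5] / [6] / [8]
Final shape: (3, 2, 1, 1, 1).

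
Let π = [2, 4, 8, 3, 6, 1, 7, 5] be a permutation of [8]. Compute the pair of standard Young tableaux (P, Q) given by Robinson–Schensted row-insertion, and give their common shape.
P = [1, 3, 5, 7] / [2, 6] / [4, 8];  Q = [1, 2, 3, 7] / [4, 5] / [6, 8];  common shape = (4, 2, 2)

Row-insert the values π_1, π_2, … into P one at a time, bumping the leftmost entry strictly greater than the inserted value down to the next row. The recording tableau Q records, in position (i, j), the step at which that cell was added to P.
  Insert 2 (step 1): P = [2];  Q = [1]
  Insert 4 (step 2): P = [2, 4];  Q = [1, 2]
  Insert 8 (step 3): P = [2, 4, 8];  Q = [1, 2, 3]
  Insert 3 (step 4): P = [2, 3, 8] / [4];  Q = [1, 2, 3] / [4]
  Insert 6 (step 5): P = [2, 3, 6] / [4, 8];  Q = [1, 2, 3] / [4, 5]
  Insert 1 (step 6): P = [1, 3, 6] / [2, 8] / [4];  Q = [1, 2, 3] / [4, 5] / [6]
  Insert 7 (step 7): P = [1, 3, 6, 7] / [2, 8] / [4];  Q = [1, 2, 3, 7] / [4, 5] / [6]
  Insert 5 (step 8): P = [1, 3, 5, 7] / [2, 6] / [4, 8];  Q = [1, 2, 3, 7] / [4, 5] / [6, 8]
Final shape: (4, 2, 2).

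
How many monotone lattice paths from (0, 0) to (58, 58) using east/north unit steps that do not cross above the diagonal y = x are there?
C_58 = 104088460289122304033498318812080

These NE paths below the diagonal are counted by the Catalan number C_n = (1/(n + 1)) · C(2n, n). For n = 58: C_58 = (1/59) · C(116, 58) = 6141219157058215937976400809912720/59 = 104088460289122304033498318812080.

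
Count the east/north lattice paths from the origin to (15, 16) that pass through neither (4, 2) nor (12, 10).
Number of paths = 195577131

Inclusion–exclusion. Total paths: C(31, 15) = 300540195. Through P₁: C(6, 4)·C(25, 11) = 66861000. Through P₂: C(22, 12)·C(9, 3) = 54318264. Since P₁ is strictly southwest of P₂, a monotone path through both must visit P₁ then P₂; paths through both = C(6, 4)·C(16, 8)·C(9, 3) = 16216200. Avoid both = 300540195 − 66861000 − 54318264 + 16216200 = 195577131.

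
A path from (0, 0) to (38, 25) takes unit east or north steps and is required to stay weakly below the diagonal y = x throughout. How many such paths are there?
Number of paths = 87727186914383142

By the reflection principle (André's argument), the number of monotone paths to (38, 25) with n ≤ m that never go above y = x is C(63, 38) − C(63, 39) = 244382877832924467 − 156655690918541325 = 87727186914383142.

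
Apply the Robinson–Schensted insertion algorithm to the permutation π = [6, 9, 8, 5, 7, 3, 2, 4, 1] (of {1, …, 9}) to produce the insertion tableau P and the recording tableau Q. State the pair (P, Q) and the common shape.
P = [1, 4] / [2, 7] / [3, 8] / [5] / [6] / [9];  Q = [1, 2] / [3, 5] / [4, 8] / [6] / [7] / [9];  common shape = (2, 2, 2, 1, 1, 1)

Row-insert the values π_1, π_2, … into P one at a time, bumping the leftmost entry strictly greater than the inserted value down to the next row. The recording tableau Q records, in position (i, j), the step at which that cell was added to P.
  Insert 6 (step 1): P = [6];  Q = [1]
  Insert 9 (step 2): P = [6, 9];  Q = [1, 2]
  Insert 8 (step 3): P = [6, 8] / [9];  Q = [1, 2] / [3]
  Insert 5 (step 4): P = [5, 8] / [6] / [9];  Q = [1, 2] / [3] / [4]
  Insert 7 (step 5): P = [5, 7] / [6, 8] / [9];  Q = [1, 2] / [3, 5] / [4]
  Insert 3 (step 6): P = [3, 7] / [5, 8] / [6] / [9];  Q = [1, 2] / [3, 5] / [4] / [6]
  Insert 2 (step 7): P = [2, 7] / [3, 8] / [5] / [6] / [9];  Q = [1, 2] / [3, 5] / [4] / [6] / [7]
  Insert 4 (step 8): P = [2, 4] / [3, 7] / [5, 8] / [6] / [9];  Q = [1, 2] / [3, 5] / [4, 8] / [6] / [7]
  Insert 1 (step 9): P = [1, 4] / [2, 7] / [3, 8] / [5] / [6] / [9];  Q = [1, 2] / [3, 5] / [4, 8] / [6] / [7] / [9]
Final shape: (2, 2, 2, 1, 1, 1).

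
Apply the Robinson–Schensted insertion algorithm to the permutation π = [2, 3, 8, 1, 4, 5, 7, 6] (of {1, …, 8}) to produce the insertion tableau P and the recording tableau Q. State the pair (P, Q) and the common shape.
P = [1, 3, 4, 5, 6] / [2, 7] / [8];  Q = [1, 2, 3, 6, 7] / [4, 5] / [8];  common shape = (5, 2, 1)

Row-insert the values π_1, π_2, … into P one at a time, bumping the leftmost entry strictly greater than the inserted value down to the next row. The recording tableau Q records, in position (i, j), the step at which that cell was added to P.
  Insert 2 (step 1): P = [2];  Q = [1]
  Insert 3 (step 2): P = [2, 3];  Q = [1, 2]
  Insert 8 (step 3): P = [2, 3, 8];  Q = [1, 2, 3]
  Insert 1 (step 4): P = [1, 3, 8] / [2];  Q = [1, 2, 3] / [4]
  Insert 4 (step 5): P = [1, 3, 4] / [2, 8];  Q = [1, 2, 3] / [4, 5]
  Insert 5 (step 6): P = [1, 3, 4, 5] / [2, 8];  Q = [1, 2, 3, 6] / [4, 5]
  Insert 7 (step 7): P = [1, 3, 4, 5, 7] / [2, 8];  Q = [1, 2, 3, 6, 7] / [4, 5]
  Insert 6 (step 8): P = [1, 3, 4, 5, 6] / [2, 7] / [8];  Q = [1, 2, 3, 6, 7] / [4, 5] / [8]
Final shape: (5, 2, 1).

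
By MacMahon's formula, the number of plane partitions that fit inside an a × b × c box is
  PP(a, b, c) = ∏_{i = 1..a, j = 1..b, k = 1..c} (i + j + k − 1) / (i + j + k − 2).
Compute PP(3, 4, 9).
PP(3, 4, 9) = 13026013

Evaluate the triple product over i = 1..3, j = 1..4, k = 1..9. The factors are (2/1) · (3/2) · (4/3) · (5/4) · (6/5) · (7/6) · (8/7) · (9/8) · … (108 factors total). The numerators and denominators telescope so the product is an integer; carrying out the multiplication exactly gives PP(3, 4, 9) = 13026013.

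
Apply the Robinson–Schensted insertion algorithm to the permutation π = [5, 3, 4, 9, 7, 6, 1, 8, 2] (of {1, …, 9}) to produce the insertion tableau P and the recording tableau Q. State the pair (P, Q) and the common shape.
P = [1, 2, 6, 8] / [3, 4] / [5, 7] / [9];  Q = [1, 3, 4, 8] / [2, 5] / [6, 9] / [7];  common shape = (4, 2, 2, 1)

Row-insert the values π_1, π_2, … into P one at a time, bumping the leftmost entry strictly greater than the inserted value down to the next row. The recording tableau Q records, in position (i, j), the step at which that cell was added to P.
  Insert 5 (step 1): P = [5];  Q = [1]
  Insert 3 (step 2): P = [3] / [5];  Q = [1] / [2]
  Insert 4 (step 3): P = [3, 4] / [5];  Q = [1, 3] / [2]
  Insert 9 (step 4): P = [3, 4, 9] / [5];  Q = [1, 3, 4] / [2]
  Insert 7 (step 5): P = [3, 4, 7] / [5, 9];  Q = [1, 3, 4] / [2, 5]
  Insert 6 (step 6): P = [3, 4, 6] / [5, 7] / [9];  Q = [1, 3, 4] / [2, 5] / [6]
  Insert 1 (step 7): P = [1, 4, 6] / [3, 7] / [5] / [9];  Q = [1, 3, 4] / [2, 5] / [6] / [7]
  Insert 8 (step 8): P = [1, 4, 6, 8] / [3, 7] / [5] / [9];  Q = [1, 3, 4, 8] / [2, 5] / [6] / [7]
  Insert 2 (step 9): P = [1, 2, 6, 8] / [3, 4] / [5, 7] / [9];  Q = [1, 3, 4, 8] / [2, 5] / [6, 9] / [7]
Final shape: (4, 2, 2, 1).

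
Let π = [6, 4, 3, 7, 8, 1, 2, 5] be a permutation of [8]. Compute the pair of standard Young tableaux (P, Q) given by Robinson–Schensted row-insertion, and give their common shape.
P = [1, 2, 5] / [3, 7, 8] / [4] / [6];  Q = [1, 4, 5] / [2, 7, 8] / [3] / [6];  common shape = (3, 3, 1, 1)

Row-insert the values π_1, π_2, … into P one at a time, bumping the leftmost entry strictly greater than the inserted value down to the next row. The recording tableau Q records, in position (i, j), the step at which that cell was added to P.
  Insert 6 (step 1): P = [6];  Q = [1]
  Insert 4 (step 2): P = [4] / [6];  Q = [1] / [2]
  Insert 3 (step 3): P = [3] / [4] / [6];  Q = [1] / [2] / [3]
  Insert 7 (step 4): P = [3, 7] / [4] / [6];  Q = [1, 4] / [2] / [3]
  Insert 8 (step 5): P = [3, 7, 8] / [4] / [6];  Q = [1, 4, 5] / [2] / [3]
  Insert 1 (step 6): P = [1, 7, 8] / [3] / [4] / [6];  Q = [1, 4, 5] / [2] / [3] / [6]
  Insert 2 (step 7): P = [1, 2, 8] / [3, 7] / [4] / [6];  Q = [1, 4, 5] / [2, 7] / [3] / [6]
  Insert 5 (step 8): P = [1, 2, 5] / [3, 7, 8] / [4] / [6];  Q = [1, 4, 5] / [2, 7, 8] / [3] / [6]
Final shape: (3, 3, 1, 1).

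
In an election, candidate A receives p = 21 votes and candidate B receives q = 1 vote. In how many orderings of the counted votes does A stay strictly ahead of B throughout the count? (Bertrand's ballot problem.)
Strict-lead orderings = 20

Total orderings of the 22 votes with 21 for A: C(22, 21) = 22. By the Bertrand ballot formula (Cycle Lemma / reflection principle), the number of orderings in which A is strictly ahead of B throughout is (p − q)/(p + q) · C(p + q, p) = (21 − 1)/(21 + 1) · 22 = 20.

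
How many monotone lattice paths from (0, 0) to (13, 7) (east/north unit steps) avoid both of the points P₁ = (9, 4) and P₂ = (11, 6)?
Number of paths = 28237

Inclusion–exclusion. Total paths: C(20, 13) = 77520. Through P₁: C(13, 9)·C(7, 4) = 25025. Through P₂: C(17, 11)·C(3, 2) = 37128. Since P₁ is strictly southwest of P₂, a monotone path through both must visit P₁ then P₂; paths through both = C(13, 9)·C(4, 2)·C(3, 2) = 12870. Avoid both = 77520 − 25025 − 37128 + 12870 = 28237.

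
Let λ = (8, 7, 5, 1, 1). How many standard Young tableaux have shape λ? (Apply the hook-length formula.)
# SYT of shape (8, 7, 5, 1, 1) = 457271100

Hook-length formula: f^λ = n! / Π hook(c), product over all cells c of the Young diagram. For λ = (8, 7, 5, 1, 1), n = 22 boxes. Hook lengths by row (left-to-right, top-to-bottom): [12, 9, 8, 7, 6, 4, 3, 1]; [10, 7, 6, 5, 4, 2, 1]; [7, 4, 3, 2, 1]; [2]; [1]. Product of hooks = 2458062028800. So f^λ = 22! / 2458062028800 = 1124000727777607680000 / 2458062028800 = 457271100.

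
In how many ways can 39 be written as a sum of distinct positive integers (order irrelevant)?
q(39) = 982

A partition into distinct parts is a strictly decreasing sequence summing to n. The recurrence d(n, m) = d(n, m−1) + d(n−m, m−1) (use part m at most once) with q(n) = d(n, n) gives q(39) = 982. (Euler's theorem: # distinct-part partitions = # odd-part partitions.)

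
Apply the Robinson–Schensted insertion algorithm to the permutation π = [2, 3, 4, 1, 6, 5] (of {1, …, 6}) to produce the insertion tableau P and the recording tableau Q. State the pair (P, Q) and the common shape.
P = [1, 3, 4, 5] / [2, 6];  Q = [1, 2, 3, 5] / [4, 6];  common shape = (4, 2)

Row-insert the values π_1, π_2, … into P one at a time, bumping the leftmost entry strictly greater than the inserted value down to the next row. The recording tableau Q records, in position (i, j), the step at which that cell was added to P.
  Insert 2 (step 1): P = [2];  Q = [1]
  Insert 3 (step 2): P = [2, 3];  Q = [1, 2]
  Insert 4 (step 3): P = [2, 3, 4];  Q = [1, 2, 3]
  Insert 1 (step 4): P = [1, 3, 4] / [2];  Q = [1, 2, 3] / [4]
  Insert 6 (step 5): P = [1, 3, 4, 6] / [2];  Q = [1, 2, 3, 5] / [4]
  Insert 5 (step 6): P = [1, 3, 4, 5] / [2, 6];  Q = [1, 2, 3, 5] / [4, 6]
Final shape: (4, 2).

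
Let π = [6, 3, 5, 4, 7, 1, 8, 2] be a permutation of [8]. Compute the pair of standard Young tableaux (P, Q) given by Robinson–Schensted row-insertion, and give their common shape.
P = [1, 2, 7, 8] / [3, 4] / [5] / [6];  Q = [1, 3, 5, 7] / [2, 8] / [4] / [6];  common shape = (4, 2, 1, 1)

Row-insert the values π_1, π_2, … into P one at a time, bumping the leftmost entry strictly greater than the inserted value down to the next row. The recording tableau Q records, in position (i, j), the step at which that cell was added to P.
  Insert 6 (step 1): P = [6];  Q = [1]
  Insert 3 (step 2): P = [3] / [6];  Q = [1] / [2]
  Insert 5 (step 3): P = [3, 5] / [6];  Q = [1, 3] / [2]
  Insert 4 (step 4): P = [3, 4] / [5] / [6];  Q = [1, 3] / [2] / [4]
  Insert 7 (step 5): P = [3, 4, 7] / [5] / [6];  Q = [1, 3, 5] / [2] / [4]
  Insert 1 (step 6): P = [1, 4, 7] / [3] / [5] / [6];  Q = [1, 3, 5] / [2] / [4] / [6]
  Insert 8 (step 7): P = [1, 4, 7, 8] / [3] / [5] / [6];  Q = [1, 3, 5, 7] / [2] / [4] / [6]
  Insert 2 (step 8): P = [1, 2, 7, 8] / [3, 4] / [5] / [6];  Q = [1, 3, 5, 7] / [2, 8] / [4] / [6]
Final shape: (4, 2, 1, 1).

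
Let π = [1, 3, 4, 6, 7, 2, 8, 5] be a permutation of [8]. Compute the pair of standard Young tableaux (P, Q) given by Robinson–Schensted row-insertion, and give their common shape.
P = [1, 2, 4, 5, 7, 8] / [3, 6];  Q = [1, 2, 3, 4, 5, 7] / [6, 8];  common shape = (6, 2)

Row-insert the values π_1, π_2, … into P one at a time, bumping the leftmost entry strictly greater than the inserted value down to the next row. The recording tableau Q records, in position (i, j), the step at which that cell was added to P.
  Insert 1 (step 1): P = [1];  Q = [1]
  Insert 3 (step 2): P = [1, 3];  Q = [1, 2]
  Insert 4 (step 3): P = [1, 3, 4];  Q = [1, 2, 3]
  Insert 6 (step 4): P = [1, 3, 4, 6];  Q = [1, 2, 3, 4]
  Insert 7 (step 5): P = [1, 3, 4, 6, 7];  Q = [1, 2, 3, 4, 5]
  Insert 2 (step 6): P = [1, 2, 4, 6, 7] / [3];  Q = [1, 2, 3, 4, 5] / [6]
  Insert 8 (step 7): P = [1, 2, 4, 6, 7, 8] / [3];  Q = [1, 2, 3, 4, 5, 7] / [6]
  Insert 5 (step 8): P = [1, 2, 4, 5, 7, 8] / [3, 6];  Q = [1, 2, 3, 4, 5, 7] / [6, 8]
Final shape: (6, 2).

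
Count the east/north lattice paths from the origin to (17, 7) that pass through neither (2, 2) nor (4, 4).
Number of paths = 234040

Inclusion–exclusion. Total paths: C(24, 17) = 346104. Through P₁: C(4, 2)·C(20, 15) = 93024. Through P₂: C(8, 4)·C(16, 13) = 39200. Since P₁ is strictly southwest of P₂, a monotone path through both must visit P₁ then P₂; paths through both = C(4, 2)·C(4, 2)·C(16, 13) = 20160. Avoid both = 346104 − 93024 − 39200 + 20160 = 234040.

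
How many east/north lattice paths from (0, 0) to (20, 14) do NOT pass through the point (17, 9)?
Number of paths = 1217000840

Total paths from (0, 0) to (20, 14): C(34, 20) = 1391975640. Paths through (17, 9): (paths (0, 0) → (17, 9)) × (paths (17, 9) → (20, 14)) = C(26, 17) · C(8, 3) = 3124550 · 56 = 174974800. Avoidance count = 1391975640 − 174974800 = 1217000840.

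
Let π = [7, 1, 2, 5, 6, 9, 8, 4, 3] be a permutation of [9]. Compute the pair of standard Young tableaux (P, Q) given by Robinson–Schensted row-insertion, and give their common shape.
P = [1, 2, 3, 6, 8] / [4, 9] / [5] / [7];  Q = [1, 3, 4, 5, 6] / [2, 7] / [8] / [9];  common shape = (5, 2, 1, 1)

Row-insert the values π_1, π_2, … into P one at a time, bumping the leftmost entry strictly greater than the inserted value down to the next row. The recording tableau Q records, in position (i, j), the step at which that cell was added to P.
  Insert 7 (step 1): P = [7];  Q = [1]
  Insert 1 (step 2): P = [1] / [7];  Q = [1] / [2]
  Insert 2 (step 3): P = [1, 2] / [7];  Q = [1, 3] / [2]
  Insert 5 (step 4): P = [1, 2, 5] / [7];  Q = [1, 3, 4] / [2]
  Insert 6 (step 5): P = [1, 2, 5, 6] / [7];  Q = [1, 3, 4, 5] / [2]
  Insert 9 (step 6): P = [1, 2, 5, 6, 9] / [7];  Q = [1, 3, 4, 5, 6] / [2]
  Insert 8 (step 7): P = [1, 2, 5, 6, 8] / [7, 9];  Q = [1, 3, 4, 5, 6] / [2, 7]
  Insert 4 (step 8): P = [1, 2, 4, 6, 8] / [5, 9] / [7];  Q = [1, 3, 4, 5, 6] / [2, 7] / [8]
  Insert 3 (step 9): P = [1, 2, 3, 6, 8] / [4, 9] / [5] / [7];  Q = [1, 3, 4, 5, 6] / [2, 7] / [8] / [9]
Final shape: (5, 2, 1, 1).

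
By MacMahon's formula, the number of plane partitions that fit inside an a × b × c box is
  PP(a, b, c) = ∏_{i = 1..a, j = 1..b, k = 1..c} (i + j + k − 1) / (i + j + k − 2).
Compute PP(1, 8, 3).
PP(1, 8, 3) = 165

Evaluate the triple product over i = 1..1, j = 1..8, k = 1..3. The factors are (2/1) · (3/2) · (4/3) · (3/2) · (4/3) · (5/4) · (4/3) · (5/4) · … (24 factors total). The numerators and denominators telescope so the product is an integer; carrying out the multiplication exactly gives PP(1, 8, 3) = 165.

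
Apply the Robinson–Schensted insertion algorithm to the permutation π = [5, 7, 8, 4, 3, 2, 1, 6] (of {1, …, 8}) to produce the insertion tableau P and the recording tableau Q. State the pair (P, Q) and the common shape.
P = [1, 6, 8] / [2, 7] / [3] / [4] / [5];  Q = [1, 2, 3] / [4, 8] / [5] / [6] / [7];  common shape = (3, 2, 1, 1, 1)

Row-insert the values π_1, π_2, … into P one at a time, bumping the leftmost entry strictly greater than the inserted value down to the next row. The recording tableau Q records, in position (i, j), the step at which that cell was added to P.
  Insert 5 (step 1): P = [5];  Q = [1]
  Insert 7 (step 2): P = [5, 7];  Q = [1, 2]
  Insert 8 (step 3): P = [5, 7, 8];  Q = [1, 2, 3]
  Insert 4 (step 4): P = [4, 7, 8] / [5];  Q = [1, 2, 3] / [4]
  Insert 3 (step 5): P = [3, 7, 8] / [4] / [5];  Q = [1, 2, 3] / [4] / [5]
  Insert 2 (step 6): P = [2, 7, 8] / [3] / [4] / [5];  Q = [1, 2, 3] / [4] / [5] / [6]
  Insert 1 (step 7): P = [1, 7, 8] / [2] / [3] / [4] / [5];  Q = [1, 2, 3] / [4] / [5] / [6] / [7]
  Insert 6 (step 8): P = [1, 6, 8] / [2, 7] / [3] / [4] / [5];  Q = [1, 2, 3] / [4, 8] / [5] / [6] / [7]
Final shape: (3, 2, 1, 1, 1).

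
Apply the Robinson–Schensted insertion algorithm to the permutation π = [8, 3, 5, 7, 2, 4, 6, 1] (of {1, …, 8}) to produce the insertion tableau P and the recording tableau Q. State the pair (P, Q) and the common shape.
P = [1, 4, 6] / [2, 5, 7] / [3] / [8];  Q = [1, 3, 4] / [2, 6, 7] / [5] / [8];  common shape = (3, 3, 1, 1)

Row-insert the values π_1, π_2, … into P one at a time, bumping the leftmost entry strictly greater than the inserted value down to the next row. The recording tableau Q records, in position (i, j), the step at which that cell was added to P.
  Insert 8 (step 1): P = [8];  Q = [1]
  Insert 3 (step 2): P = [3] / [8];  Q = [1] / [2]
  Insert 5 (step 3): P = [3, 5] / [8];  Q = [1, 3] / [2]
  Insert 7 (step 4): P = [3, 5, 7] / [8];  Q = [1, 3, 4] / [2]
  Insert 2 (step 5): P = [2, 5, 7] / [3] / [8];  Q = [1, 3, 4] / [2] / [5]
  Insert 4 (step 6): P = [2, 4, 7] / [3, 5] / [8];  Q = [1, 3, 4] / [2, 6] / [5]
  Insert 6 (step 7): P = [2, 4, 6] / [3, 5, 7] / [8];  Q = [1, 3, 4] / [2, 6, 7] / [5]
  Insert 1 (step 8): P = [1, 4, 6] / [2, 5, 7] / [3] / [8];  Q = [1, 3, 4] / [2, 6, 7] / [5] / [8]
Final shape: (3, 3, 1, 1).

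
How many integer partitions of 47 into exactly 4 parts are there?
p(47, 4 parts) = 764

Partitions of n into exactly k parts are in bijection with partitions of n − k into at most k parts (subtract 1 from each part). So p(47, exactly 4) = p(43, parts ≤ 4). Computing via the recurrence p(m, j) = p(m, j−1) + p(m−j, j) gives 764.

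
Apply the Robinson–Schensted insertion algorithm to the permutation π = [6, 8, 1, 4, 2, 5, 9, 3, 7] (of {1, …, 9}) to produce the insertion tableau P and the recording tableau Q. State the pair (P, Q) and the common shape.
P = [1, 2, 3, 7] / [4, 5, 9] / [6, 8];  Q = [1, 2, 6, 7] / [3, 4, 9] / [5, 8];  common shape = (4, 3, 2)

Row-insert the values π_1, π_2, … into P one at a time, bumping the leftmost entry strictly greater than the inserted value down to the next row. The recording tableau Q records, in position (i, j), the step at which that cell was added to P.
  Insert 6 (step 1): P = [6];  Q = [1]
  Insert 8 (step 2): P = [6, 8];  Q = [1, 2]
  Insert 1 (step 3): P = [1, 8] / [6];  Q = [1, 2] / [3]
  Insert 4 (step 4): P = [1, 4] / [6, 8];  Q = [1, 2] / [3, 4]
  Insert 2 (step 5): P = [1, 2] / [4, 8] / [6];  Q = [1, 2] / [3, 4] / [5]
  Insert 5 (step 6): P = [1, 2, 5] / [4, 8] / [6];  Q = [1, 2, 6] / [3, 4] / [5]
  Insert 9 (step 7): P = [1, 2, 5, 9] / [4, 8] / [6];  Q = [1, 2, 6, 7] / [3, 4] / [5]
  Insert 3 (step 8): P = [1, 2, 3, 9] / [4, 5] / [6, 8];  Q = [1, 2, 6, 7] / [3, 4] / [5, 8]
  Insert 7 (step 9): P = [1, 2, 3, 7] / [4, 5, 9] / [6, 8];  Q = [1, 2, 6, 7] / [3, 4, 9] / [5, 8]
Final shape: (4, 3, 2).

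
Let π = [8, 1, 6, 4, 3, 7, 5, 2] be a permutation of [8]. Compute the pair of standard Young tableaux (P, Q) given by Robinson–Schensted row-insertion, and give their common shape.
P = [1, 2, 5] / [3, 7] / [4] / [6] / [8];  Q = [1, 3, 6] / [2, 7] / [4] / [5] / [8];  common shape = (3, 2, 1, 1, 1)

Row-insert the values π_1, π_2, … into P one at a time, bumping the leftmost entry strictly greater than the inserted value down to the next row. The recording tableau Q records, in position (i, j), the step at which that cell was added to P.
  Insert 8 (step 1): P = [8];  Q = [1]
  Insert 1 (step 2): P = [1] / [8];  Q = [1] / [2]
  Insert 6 (step 3): P = [1, 6] / [8];  Q = [1, 3] / [2]
  Insert 4 (step 4): P = [1, 4] / [6] / [8];  Q = [1, 3] / [2] / [4]
  Insert 3 (step 5): P = [1, 3] / [4] / [6] / [8];  Q = [1, 3] / [2] / [4] / [5]
  Insert 7 (step 6): P = [1, 3, 7] / [4] / [6] / [8];  Q = [1, 3, 6] / [2] / [4] / [5]
  Insert 5 (step 7): P = [1, 3, 5] / [4, 7] / [6] / [8];  Q = [1, 3, 6] / [2, 7] / [4] / [5]
  Insert 2 (step 8): P = [1, 2, 5] / [3, 7] / [4] / [6] / [8];  Q = [1, 3, 6] / [2, 7] / [4] / [5] / [8]
Final shape: (3, 2, 1, 1, 1).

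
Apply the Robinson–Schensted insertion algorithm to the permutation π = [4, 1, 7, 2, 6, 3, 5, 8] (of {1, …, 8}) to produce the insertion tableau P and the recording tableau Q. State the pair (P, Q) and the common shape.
P = [1, 2, 3, 5, 8] / [4, 6] / [7];  Q = [1, 3, 5, 7, 8] / [2, 4] / [6];  common shape = (5, 2, 1)

Row-insert the values π_1, π_2, … into P one at a time, bumping the leftmost entry strictly greater than the inserted value down to the next row. The recording tableau Q records, in position (i, j), the step at which that cell was added to P.
  Insert 4 (step 1): P = [4];  Q = [1]
  Insert 1 (step 2): P = [1] / [4];  Q = [1] / [2]
  Insert 7 (step 3): P = [1, 7] / [4];  Q = [1, 3] / [2]
  Insert 2 (step 4): P = [1, 2] / [4, 7];  Q = [1, 3] / [2, 4]
  Insert 6 (step 5): P = [1, 2, 6] / [4, 7];  Q = [1, 3, 5] / [2, 4]
  Insert 3 (step 6): P = [1, 2, 3] / [4, 6] / [7];  Q = [1, 3, 5] / [2, 4] / [6]
  Insert 5 (step 7): P = [1, 2, 3, 5] / [4, 6] / [7];  Q = [1, 3, 5, 7] / [2, 4] / [6]
  Insert 8 (step 8): P = [1, 2, 3, 5, 8] / [4, 6] / [7];  Q = [1, 3, 5, 7, 8] / [2, 4] / [6]
Final shape: (5, 2, 1).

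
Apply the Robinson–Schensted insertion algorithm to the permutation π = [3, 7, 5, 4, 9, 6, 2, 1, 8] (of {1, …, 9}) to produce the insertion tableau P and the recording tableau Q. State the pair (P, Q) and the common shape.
P = [1, 4, 6, 8] / [2, 9] / [3] / [5] / [7];  Q = [1, 2, 5, 9] / [3, 6] / [4] / [7] / [8];  common shape = (4, 2, 1, 1, 1)

Row-insert the values π_1, π_2, … into P one at a time, bumping the leftmost entry strictly greater than the inserted value down to the next row. The recording tableau Q records, in position (i, j), the step at which that cell was added to P.
  Insert 3 (step 1): P = [3];  Q = [1]
  Insert 7 (step 2): P = [3, 7];  Q = [1, 2]
  Insert 5 (step 3): P = [3, 5] / [7];  Q = [1, 2] / [3]
  Insert 4 (step 4): P = [3, 4] / [5] / [7];  Q = [1, 2] / [3] / [4]
  Insert 9 (step 5): P = [3, 4, 9] / [5] / [7];  Q = [1, 2, 5] / [3] / [4]
  Insert 6 (step 6): P = [3, 4, 6] / [5, 9] / [7];  Q = [1, 2, 5] / [3, 6] / [4]
  Insert 2 (step 7): P = [2, 4, 6] / [3, 9] / [5] / [7];  Q = [1, 2, 5] / [3, 6] / [4] / [7]
  Insert 1 (step 8): P = [1, 4, 6] / [2, 9] / [3] / [5] / [7];  Q = [1, 2, 5] / [3, 6] / [4] / [7] / [8]
  Insert 8 (step 9): P = [1, 4, 6, 8] / [2, 9] / [3] / [5] / [7];  Q = [1, 2, 5, 9] / [3, 6] / [4] / [7] / [8]
Final shape: (4, 2, 1, 1, 1).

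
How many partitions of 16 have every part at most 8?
p(16, parts ≤ 8) = 186

Partitions of 16 with all parts ≤ 8: 8+8, 8+7+1, 8+6+2, 8+6+1+1, 8+5+3, 8+5+2+1, 8+5+1+1+1, 8+4+4, 8+4+3+1, 8+4+2+2, 8+4+2+1+1, 8+4+1+1+1+1, 8+3+3+2, 8+3+3+1+1, 8+3+2+2+1, 8+3+2+1+1+1, 8+3+1+1+1+1+1, 8+2+2+2+2, 8+2+2+2+1+1, 8+2+2+1+1+1+1, 8+2+1+1+1+1+1+1, 8+1+1+1+1+1+1+1+1, 7+7+2, 7+7+1+1, 7+6+3, 7+6+2+1, 7+6+1+1+1, 7+5+4, 7+5+3+1, 7+5+2+2, … (186 total). Count = 186.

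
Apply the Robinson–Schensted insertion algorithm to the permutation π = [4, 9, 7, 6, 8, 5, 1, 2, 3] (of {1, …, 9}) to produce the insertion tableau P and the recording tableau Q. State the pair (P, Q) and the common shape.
P = [1, 2, 3] / [4, 5, 8] / [6] / [7] / [9];  Q = [1, 2, 5] / [3, 8, 9] / [4] / [6] / [7];  common shape = (3, 3, 1, 1, 1)

Row-insert the values π_1, π_2, … into P one at a time, bumping the leftmost entry strictly greater than the inserted value down to the next row. The recording tableau Q records, in position (i, j), the step at which that cell was added to P.
  Insert 4 (step 1): P = [4];  Q = [1]
  Insert 9 (step 2): P = [4, 9];  Q = [1, 2]
  Insert 7 (step 3): P = [4, 7] / [9];  Q = [1, 2] / [3]
  Insert 6 (step 4): P = [4, 6] / [7] / [9];  Q = [1, 2] / [3] / [4]
  Insert 8 (step 5): P = [4, 6, 8] / [7] / [9];  Q = [1, 2, 5] / [3] / [4]
  Insert 5 (step 6): P = [4, 5, 8] / [6] / [7] / [9];  Q = [1, 2, 5] / [3] / [4] / [6]
  Insert 1 (step 7): P = [1, 5, 8] / [4] / [6] / [7] / [9];  Q = [1, 2, 5] / [3] / [4] / [6] / [7]
  Insert 2 (step 8): P = [1, 2, 8] / [4, 5] / [6] / [7] / [9];  Q = [1, 2, 5] / [3, 8] / [4] / [6] / [7]
  Insert 3 (step 9): P = [1, 2, 3] / [4, 5, 8] / [6] / [7] / [9];  Q = [1, 2, 5] / [3, 8, 9] / [4] / [6] / [7]
Final shape: (3, 3, 1, 1, 1).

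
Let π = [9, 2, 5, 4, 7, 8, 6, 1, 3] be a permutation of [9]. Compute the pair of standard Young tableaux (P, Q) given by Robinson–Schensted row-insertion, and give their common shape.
P = [1, 3, 6, 8] / [2, 4] / [5, 7] / [9];  Q = [1, 3, 5, 6] / [2, 7] / [4, 9] / [8];  common shape = (4, 2, 2, 1)

Row-insert the values π_1, π_2, … into P one at a time, bumping the leftmost entry strictly greater than the inserted value down to the next row. The recording tableau Q records, in position (i, j), the step at which that cell was added to P.
  Insert 9 (step 1): P = [9];  Q = [1]
  Insert 2 (step 2): P = [2] / [9];  Q = [1] / [2]
  Insert 5 (step 3): P = [2, 5] / [9];  Q = [1, 3] / [2]
  Insert 4 (step 4): P = [2, 4] / [5] / [9];  Q = [1, 3] / [2] / [4]
  Insert 7 (step 5): P = [2, 4, 7] / [5] / [9];  Q = [1, 3, 5] / [2] / [4]
  Insert 8 (step 6): P = [2, 4, 7, 8] / [5] / [9];  Q = [1, 3, 5, 6] / [2] / [4]
  Insert 6 (step 7): P = [2, 4, 6, 8] / [5, 7] / [9];  Q = [1, 3, 5, 6] / [2, 7] / [4]
  Insert 1 (step 8): P = [1, 4, 6, 8] / [2, 7] / [5] / [9];  Q = [1, 3, 5, 6] / [2, 7] / [4] / [8]
  Insert 3 (step 9): P = [1, 3, 6, 8] / [2, 4] / [5, 7] / [9];  Q = [1, 3, 5, 6] / [2, 7] / [4, 9] / [8]
Final shape: (4, 2, 2, 1).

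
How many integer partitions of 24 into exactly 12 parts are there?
p(24, 12 parts) = 77

Partitions of n into exactly k parts are in bijection with partitions of n − k into at most k parts (subtract 1 from each part). So p(24, exactly 12) = p(12, parts ≤ 12). Computing via the recurrence p(m, j) = p(m, j−1) + p(m−j, j) gives 77.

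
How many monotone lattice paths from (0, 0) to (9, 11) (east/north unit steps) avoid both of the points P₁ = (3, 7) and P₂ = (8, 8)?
Number of paths = 94160

Inclusion–exclusion. Total paths: C(20, 9) = 167960. Through P₁: C(10, 3)·C(10, 6) = 25200. Through P₂: C(16, 8)·C(4, 1) = 51480. Since P₁ is strictly southwest of P₂, a monotone path through both must visit P₁ then P₂; paths through both = C(10, 3)·C(6, 5)·C(4, 1) = 2880. Avoid both = 167960 − 25200 − 51480 + 2880 = 94160.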